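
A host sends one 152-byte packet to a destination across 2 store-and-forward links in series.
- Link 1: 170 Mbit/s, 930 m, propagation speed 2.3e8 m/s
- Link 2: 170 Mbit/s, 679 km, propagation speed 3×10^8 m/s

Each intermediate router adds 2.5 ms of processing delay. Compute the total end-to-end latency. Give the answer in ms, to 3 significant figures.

L = 152 × 8 = 1216 bits.
Transmission delay per hop = L/R = 1216/170000000 = 0.00715294 ms; 2 hops → 0.0143059 ms.
Propagation delays (d/s per hop): 0.00404348, 2.26333 ms; sum = 2.26738 ms.
Processing at 1 router(s): 1 × 2.5 ms = 2.5 ms.
End-to-end = 4.78 ms.

4.78 ms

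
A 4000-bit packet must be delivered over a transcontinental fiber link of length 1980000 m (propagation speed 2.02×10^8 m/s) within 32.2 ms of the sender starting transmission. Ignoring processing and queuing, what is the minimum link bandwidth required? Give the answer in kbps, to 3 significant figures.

Propagation delay = 1980000 / 202000000 = 9.80198 ms.
Transmission budget = 32.2 − 9.80198 = 22.398 ms.
R ≥ L / t_tx = 4000 bits / 0.022398 s = 179 kbps.

179 kbps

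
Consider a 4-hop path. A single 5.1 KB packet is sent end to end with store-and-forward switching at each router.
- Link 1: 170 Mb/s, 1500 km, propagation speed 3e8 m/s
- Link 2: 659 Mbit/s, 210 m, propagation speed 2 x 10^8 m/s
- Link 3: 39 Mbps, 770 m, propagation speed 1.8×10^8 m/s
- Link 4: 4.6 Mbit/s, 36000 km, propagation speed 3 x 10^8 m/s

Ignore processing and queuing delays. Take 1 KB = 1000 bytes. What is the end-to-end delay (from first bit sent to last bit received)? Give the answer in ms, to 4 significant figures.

L = 40800 bits.
Transmission delays (L/R per hop): 0.24, 0.061912, 1.04615, 8.86957 ms; sum = 10.2176 ms.
Propagation delays (d/s per hop): 5, 0.00105, 0.00427778, 120 ms; sum = 125.005 ms.
End-to-end = 135.2 ms.

135.2 ms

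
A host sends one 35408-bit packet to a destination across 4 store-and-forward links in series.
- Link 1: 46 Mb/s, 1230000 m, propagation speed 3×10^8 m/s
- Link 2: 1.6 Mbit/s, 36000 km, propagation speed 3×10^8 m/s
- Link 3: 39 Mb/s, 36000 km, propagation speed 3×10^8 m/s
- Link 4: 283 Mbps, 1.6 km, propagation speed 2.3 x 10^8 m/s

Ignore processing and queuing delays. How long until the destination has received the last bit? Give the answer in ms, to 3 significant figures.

268 ms

Transmission delays (L/R per hop): 0.769739, 22.13, 0.907897, 0.125117 ms; sum = 23.9328 ms.
Propagation delays (d/s per hop): 4.1, 120, 120, 0.00695652 ms; sum = 244.107 ms.
End-to-end = 268 ms.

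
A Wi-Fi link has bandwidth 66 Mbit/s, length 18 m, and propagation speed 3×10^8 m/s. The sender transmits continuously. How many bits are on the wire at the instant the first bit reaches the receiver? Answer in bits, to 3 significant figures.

Propagation delay = 18 / 300000000 = 6e-08 s.
BDP = R × t_prop = 66000000 × 6e-08 = 3.96 bits.

3.96 bits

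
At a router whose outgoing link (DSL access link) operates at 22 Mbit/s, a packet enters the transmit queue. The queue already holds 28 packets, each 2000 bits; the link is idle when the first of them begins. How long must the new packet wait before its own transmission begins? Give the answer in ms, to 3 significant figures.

2.55 ms

Each queued packet: L/R = 2000/22000000 = 0.0909091 ms.
28 queued → 2.54545 ms.
Queuing delay = 2.55 ms.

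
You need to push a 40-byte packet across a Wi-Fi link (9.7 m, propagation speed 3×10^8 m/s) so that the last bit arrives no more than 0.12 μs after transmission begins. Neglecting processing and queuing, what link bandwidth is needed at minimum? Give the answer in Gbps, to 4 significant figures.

L = 320 bits.
Propagation delay = 9.7 / 300000000 = 0.0323333 μs.
Transmission budget = 0.12 − 0.0323333 = 0.0876667 μs.
R ≥ L / t_tx = 320 bits / 8.76667e-08 s = 3.650 Gbps.

3.650 Gbps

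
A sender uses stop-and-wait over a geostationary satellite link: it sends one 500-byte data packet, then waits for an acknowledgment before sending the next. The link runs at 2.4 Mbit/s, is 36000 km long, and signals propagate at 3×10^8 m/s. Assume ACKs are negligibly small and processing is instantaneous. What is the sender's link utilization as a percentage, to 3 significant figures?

0.690 %

t_tx = L/R = 4000/2400000 = 0.00166667 s.
t_prop = 36000000/300000000 = 0.12 s; RTT = 0.24 s.
Cycle = t_tx + RTT = 0.241667 s.
Utilization = t_tx / cycle = 0.00166667/0.241667 = 0.690 %.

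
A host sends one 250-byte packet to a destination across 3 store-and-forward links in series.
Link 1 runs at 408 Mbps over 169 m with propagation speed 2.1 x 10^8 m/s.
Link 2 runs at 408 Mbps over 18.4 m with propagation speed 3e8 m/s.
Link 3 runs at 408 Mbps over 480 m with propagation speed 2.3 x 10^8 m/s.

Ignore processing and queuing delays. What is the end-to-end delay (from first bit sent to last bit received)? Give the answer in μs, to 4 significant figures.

17.66 μs

L = 250 × 8 = 2000 bits.
Transmission delay per hop = L/R = 2000/408000000 = 4.90196 μs; 3 hops → 14.7059 μs.
Propagation delays (d/s per hop): 0.804762, 0.0613333, 2.08696 μs; sum = 2.95305 μs.
End-to-end = 17.66 μs.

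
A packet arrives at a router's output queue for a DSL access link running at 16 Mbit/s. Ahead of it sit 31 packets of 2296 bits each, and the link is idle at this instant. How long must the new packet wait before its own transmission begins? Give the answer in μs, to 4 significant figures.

Each queued packet: L/R = 2296/16000000 = 143.5 μs.
31 queued → 4448.5 μs.
Queuing delay = 4449 μs.

4449 μs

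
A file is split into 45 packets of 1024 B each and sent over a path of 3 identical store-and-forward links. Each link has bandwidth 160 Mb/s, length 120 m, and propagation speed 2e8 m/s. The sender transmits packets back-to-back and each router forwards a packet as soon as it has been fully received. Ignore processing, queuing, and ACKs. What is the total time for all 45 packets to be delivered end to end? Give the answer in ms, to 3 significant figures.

2.41 ms

Per-hop transmission t_tx = L/R = 8192/160000000 = 0.0512 ms.
Per-hop propagation t_prop = 120/200000000 = 0.0006 ms.
Pipeline fill: first packet needs 3·t_tx to clear all hops; remaining 44 packets each add one t_tx.
Total = (3+45-1)·t_tx + 3·t_prop = 47·0.0512 + 3·0.0006 = 2.41 ms.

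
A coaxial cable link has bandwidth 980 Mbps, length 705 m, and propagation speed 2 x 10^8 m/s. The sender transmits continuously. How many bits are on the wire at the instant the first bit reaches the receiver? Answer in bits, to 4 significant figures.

Propagation delay = 705 / 200000000 = 3.525e-06 s.
BDP = R × t_prop = 980000000 × 3.525e-06 = 3454.5 bits.

3455 bits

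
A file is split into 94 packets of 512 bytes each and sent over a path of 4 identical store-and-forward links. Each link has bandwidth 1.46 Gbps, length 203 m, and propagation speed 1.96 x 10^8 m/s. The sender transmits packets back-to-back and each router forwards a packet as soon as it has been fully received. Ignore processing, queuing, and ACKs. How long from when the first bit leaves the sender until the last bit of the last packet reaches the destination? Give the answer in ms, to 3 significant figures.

0.276 ms

Per-hop transmission t_tx = L/R = 4096/1460000000 = 0.00280548 ms.
Per-hop propagation t_prop = 203/196000000 = 0.00103571 ms.
Pipeline fill: first packet needs 4·t_tx to clear all hops; remaining 93 packets each add one t_tx.
Total = (4+94-1)·t_tx + 4·t_prop = 97·0.00280548 + 4·0.00103571 = 0.276 ms.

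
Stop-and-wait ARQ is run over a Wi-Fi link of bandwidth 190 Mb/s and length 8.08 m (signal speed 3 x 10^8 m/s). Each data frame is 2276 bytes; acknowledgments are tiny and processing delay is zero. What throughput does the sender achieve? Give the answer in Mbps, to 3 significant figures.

190 Mbps

t_tx = L/R = 18208/190000000 = 9.58316e-05 s.
t_prop = 8.08/300000000 = 2.69333e-08 s; RTT = 5.38667e-08 s.
Cycle = t_tx + RTT = 9.58854e-05 s.
Throughput = L / cycle = 18208 / 9.58854e-05 = 190 Mbps.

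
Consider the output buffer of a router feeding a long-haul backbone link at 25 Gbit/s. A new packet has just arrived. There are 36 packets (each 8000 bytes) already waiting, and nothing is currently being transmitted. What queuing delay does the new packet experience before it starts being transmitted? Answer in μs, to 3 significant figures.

92.2 μs

Each queued packet: L/R = 64000/25000000000 = 2.56 μs.
36 queued → 92.16 μs.
Queuing delay = 92.2 μs.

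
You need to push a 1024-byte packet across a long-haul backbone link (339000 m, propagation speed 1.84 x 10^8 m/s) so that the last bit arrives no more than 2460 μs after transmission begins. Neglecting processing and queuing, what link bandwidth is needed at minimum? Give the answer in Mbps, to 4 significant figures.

L = 8192 bits.
Propagation delay = 339000 / 184000000 = 1842.39 μs.
Transmission budget = 2460 − 1842.39 = 617.609 μs.
R ≥ L / t_tx = 8192 bits / 0.000617609 s = 13.26 Mbps.

13.26 Mbps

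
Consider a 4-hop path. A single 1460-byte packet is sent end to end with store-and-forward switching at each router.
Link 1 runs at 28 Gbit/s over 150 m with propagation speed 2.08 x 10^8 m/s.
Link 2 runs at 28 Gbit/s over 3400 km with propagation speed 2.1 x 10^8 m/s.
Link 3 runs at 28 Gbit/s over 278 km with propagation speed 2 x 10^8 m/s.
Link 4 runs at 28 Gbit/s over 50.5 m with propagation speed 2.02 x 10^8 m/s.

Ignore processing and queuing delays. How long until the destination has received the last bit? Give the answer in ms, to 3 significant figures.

L = 1460 × 8 = 11680 bits.
Transmission delay per hop = L/R = 11680/28000000000 = 0.000417143 ms; 4 hops → 0.00166857 ms.
Propagation delays (d/s per hop): 0.000721154, 16.1905, 1.39, 0.00025 ms; sum = 17.5814 ms.
End-to-end = 17.6 ms.

17.6 ms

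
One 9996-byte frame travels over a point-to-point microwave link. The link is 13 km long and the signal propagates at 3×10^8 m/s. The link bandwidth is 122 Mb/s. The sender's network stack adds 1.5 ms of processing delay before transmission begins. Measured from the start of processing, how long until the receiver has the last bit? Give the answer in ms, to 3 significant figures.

L = 9996 × 8 = 79968 bits.
Transmission delay = L/R = 79968 / 122000000 = 0.655475 ms.
Propagation delay = d/s = 13000 m / 300000000 m/s = 0.0433333 ms.
Plus processing delay 1.5 ms = 1.5 ms.
Total = 2.20 ms.

2.20 ms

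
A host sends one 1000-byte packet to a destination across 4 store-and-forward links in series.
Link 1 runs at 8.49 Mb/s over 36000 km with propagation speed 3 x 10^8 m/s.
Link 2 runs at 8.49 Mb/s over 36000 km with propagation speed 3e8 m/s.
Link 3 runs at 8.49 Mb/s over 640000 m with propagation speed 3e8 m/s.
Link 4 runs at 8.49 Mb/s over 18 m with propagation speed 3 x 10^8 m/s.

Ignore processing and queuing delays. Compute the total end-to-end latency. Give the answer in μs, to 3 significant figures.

L = 1000 × 8 = 8000 bits.
Transmission delay per hop = L/R = 8000/8490000 = 942.285 μs; 4 hops → 3769.14 μs.
Propagation delays (d/s per hop): 120000, 120000, 2133.33, 0.06 μs; sum = 242133 μs.
End-to-end = 246000 μs.

246000 μs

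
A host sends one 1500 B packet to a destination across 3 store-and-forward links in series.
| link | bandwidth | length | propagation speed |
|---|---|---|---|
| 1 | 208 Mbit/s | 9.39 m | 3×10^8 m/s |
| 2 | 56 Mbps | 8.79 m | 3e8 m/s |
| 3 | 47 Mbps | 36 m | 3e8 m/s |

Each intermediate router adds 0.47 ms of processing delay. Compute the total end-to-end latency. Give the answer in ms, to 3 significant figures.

1.47 ms

L = 1500 × 8 = 12000 bits.
Transmission delays (L/R per hop): 0.0576923, 0.214286, 0.255319 ms; sum = 0.527297 ms.
Propagation delays (d/s per hop): 3.13e-05, 2.93e-05, 0.00012 ms; sum = 0.0001806 ms.
Processing at 2 router(s): 2 × 0.47 ms = 0.94 ms.
End-to-end = 1.47 ms.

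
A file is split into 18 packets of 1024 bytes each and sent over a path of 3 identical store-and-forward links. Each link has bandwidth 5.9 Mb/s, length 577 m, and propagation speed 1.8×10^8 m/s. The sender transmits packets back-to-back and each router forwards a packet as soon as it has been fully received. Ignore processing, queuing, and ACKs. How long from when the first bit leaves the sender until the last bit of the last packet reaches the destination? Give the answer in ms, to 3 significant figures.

Per-hop transmission t_tx = L/R = 8192/5900000 = 1.38847 ms.
Per-hop propagation t_prop = 577/180000000 = 0.00320556 ms.
Pipeline fill: first packet needs 3·t_tx to clear all hops; remaining 17 packets each add one t_tx.
Total = (3+18-1)·t_tx + 3·t_prop = 20·1.38847 + 3·0.00320556 = 27.8 ms.

27.8 ms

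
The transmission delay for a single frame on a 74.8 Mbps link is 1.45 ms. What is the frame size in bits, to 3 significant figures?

L = R × t_tx = 74800000 b/s × 0.00145 s = 108460 bits.

108000 bits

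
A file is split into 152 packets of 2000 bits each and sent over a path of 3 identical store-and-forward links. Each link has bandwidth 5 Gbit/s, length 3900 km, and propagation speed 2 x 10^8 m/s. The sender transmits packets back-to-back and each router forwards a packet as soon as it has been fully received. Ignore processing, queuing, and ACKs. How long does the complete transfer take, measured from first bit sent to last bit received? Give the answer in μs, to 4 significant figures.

Per-hop transmission t_tx = L/R = 2000/5000000000 = 0.4 μs.
Per-hop propagation t_prop = 3900000/200000000 = 19500 μs.
Pipeline fill: first packet needs 3·t_tx to clear all hops; remaining 151 packets each add one t_tx.
Total = (3+152-1)·t_tx + 3·t_prop = 154·0.4 + 3·19500 = 58560 μs.

58560 μs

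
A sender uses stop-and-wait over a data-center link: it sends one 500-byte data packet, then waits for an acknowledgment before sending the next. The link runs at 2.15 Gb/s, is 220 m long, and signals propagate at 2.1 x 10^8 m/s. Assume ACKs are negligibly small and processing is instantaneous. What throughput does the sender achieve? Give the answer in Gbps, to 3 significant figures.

1.01 Gbps

t_tx = L/R = 4000/2150000000 = 1.86047e-06 s.
t_prop = 220/210000000 = 1.04762e-06 s; RTT = 2.09524e-06 s.
Cycle = t_tx + RTT = 3.9557e-06 s.
Throughput = L / cycle = 4000 / 3.9557e-06 = 1.01 Gbps.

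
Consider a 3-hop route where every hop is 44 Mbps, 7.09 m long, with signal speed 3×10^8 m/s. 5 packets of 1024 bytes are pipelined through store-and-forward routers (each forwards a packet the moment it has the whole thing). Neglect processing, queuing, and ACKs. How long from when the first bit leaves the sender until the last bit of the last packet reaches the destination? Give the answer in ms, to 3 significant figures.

1.30 ms

Per-hop transmission t_tx = L/R = 8192/44000000 = 0.186182 ms.
Per-hop propagation t_prop = 7.09/300000000 = 2.36333e-05 ms.
Pipeline fill: first packet needs 3·t_tx to clear all hops; remaining 4 packets each add one t_tx.
Total = (3+5-1)·t_tx + 3·t_prop = 7·0.186182 + 3·2.36333e-05 = 1.30 ms.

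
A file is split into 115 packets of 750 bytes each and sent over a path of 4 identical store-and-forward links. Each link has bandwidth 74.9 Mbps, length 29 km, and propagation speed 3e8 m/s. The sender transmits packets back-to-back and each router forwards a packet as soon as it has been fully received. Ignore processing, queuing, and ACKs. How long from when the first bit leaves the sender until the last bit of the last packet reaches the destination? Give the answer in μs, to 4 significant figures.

Per-hop transmission t_tx = L/R = 6000/74900000 = 80.1068 μs.
Per-hop propagation t_prop = 29000/300000000 = 96.6667 μs.
Pipeline fill: first packet needs 4·t_tx to clear all hops; remaining 114 packets each add one t_tx.
Total = (4+115-1)·t_tx + 4·t_prop = 118·80.1068 + 4·96.6667 = 9839 μs.

9839 μs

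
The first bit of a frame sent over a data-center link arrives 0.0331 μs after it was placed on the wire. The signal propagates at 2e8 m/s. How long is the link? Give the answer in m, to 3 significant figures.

6.62 m

d = s × t_prop = 200000000 × 3.31e-08 = 6.62 m.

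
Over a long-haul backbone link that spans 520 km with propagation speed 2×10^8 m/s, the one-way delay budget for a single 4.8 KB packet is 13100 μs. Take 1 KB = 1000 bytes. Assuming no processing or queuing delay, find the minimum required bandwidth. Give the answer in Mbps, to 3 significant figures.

L = 38400 bits.
Propagation delay = 520000 / 200000000 = 2600 μs.
Transmission budget = 13100 − 2600 = 10500 μs.
R ≥ L / t_tx = 38400 bits / 0.0105 s = 3.66 Mbps.

3.66 Mbps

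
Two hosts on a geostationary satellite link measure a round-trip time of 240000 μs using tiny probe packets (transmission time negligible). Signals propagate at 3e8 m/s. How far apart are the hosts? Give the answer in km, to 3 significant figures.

One-way propagation = RTT/2 = 120000 μs.
d = s × t = 300000000 × 0.12 = 36000 km.

36000 km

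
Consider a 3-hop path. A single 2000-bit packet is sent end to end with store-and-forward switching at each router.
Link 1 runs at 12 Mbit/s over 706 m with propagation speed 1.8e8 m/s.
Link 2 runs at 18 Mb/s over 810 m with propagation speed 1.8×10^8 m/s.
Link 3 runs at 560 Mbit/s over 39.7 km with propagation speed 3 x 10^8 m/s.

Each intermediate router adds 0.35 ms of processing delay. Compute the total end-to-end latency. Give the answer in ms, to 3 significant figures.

Transmission delays (L/R per hop): 0.166667, 0.111111, 0.00357143 ms; sum = 0.281349 ms.
Propagation delays (d/s per hop): 0.00392222, 0.0045, 0.132333 ms; sum = 0.140756 ms.
Processing at 2 router(s): 2 × 0.35 ms = 0.7 ms.
End-to-end = 1.12 ms.

1.12 ms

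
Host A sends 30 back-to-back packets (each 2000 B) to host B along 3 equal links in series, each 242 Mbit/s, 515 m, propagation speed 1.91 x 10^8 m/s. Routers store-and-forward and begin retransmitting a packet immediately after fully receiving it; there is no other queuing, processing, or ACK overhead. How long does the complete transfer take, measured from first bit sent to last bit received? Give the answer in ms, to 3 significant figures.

Per-hop transmission t_tx = L/R = 16000/242000000 = 0.0661157 ms.
Per-hop propagation t_prop = 515/191000000 = 0.00269634 ms.
Pipeline fill: first packet needs 3·t_tx to clear all hops; remaining 29 packets each add one t_tx.
Total = (3+30-1)·t_tx + 3·t_prop = 32·0.0661157 + 3·0.00269634 = 2.12 ms.

2.12 ms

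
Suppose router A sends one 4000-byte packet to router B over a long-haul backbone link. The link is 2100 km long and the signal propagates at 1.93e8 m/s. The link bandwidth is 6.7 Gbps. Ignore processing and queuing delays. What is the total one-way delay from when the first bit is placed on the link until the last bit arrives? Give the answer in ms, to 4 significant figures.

10.89 ms

L = 4000 × 8 = 32000 bits.
Transmission delay = L/R = 32000 / 6700000000 = 0.00477612 ms.
Propagation delay = d/s = 2100000 m / 193000000 m/s = 10.8808 ms.
Total = 10.89 ms.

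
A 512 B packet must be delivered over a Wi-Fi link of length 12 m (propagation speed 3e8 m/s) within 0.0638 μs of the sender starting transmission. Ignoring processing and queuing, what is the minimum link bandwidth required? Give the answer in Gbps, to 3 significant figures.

172 Gbps

L = 4096 bits.
Propagation delay = 12 / 300000000 = 0.04 μs.
Transmission budget = 0.0638 − 0.04 = 0.0238 μs.
R ≥ L / t_tx = 4096 bits / 2.38e-08 s = 172 Gbps.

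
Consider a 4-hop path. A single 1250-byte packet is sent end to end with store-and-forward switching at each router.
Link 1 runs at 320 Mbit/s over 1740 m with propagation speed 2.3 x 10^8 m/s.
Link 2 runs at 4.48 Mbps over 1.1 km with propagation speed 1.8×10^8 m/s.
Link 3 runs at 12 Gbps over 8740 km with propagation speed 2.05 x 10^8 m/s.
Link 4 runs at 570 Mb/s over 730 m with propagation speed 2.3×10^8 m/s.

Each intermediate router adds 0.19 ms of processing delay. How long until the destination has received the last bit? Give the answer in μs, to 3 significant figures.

L = 1250 × 8 = 10000 bits.
Transmission delays (L/R per hop): 31.25, 2232.14, 0.833333, 17.5439 μs; sum = 2281.77 μs.
Propagation delays (d/s per hop): 7.56522, 6.11111, 42634.1, 3.17391 μs; sum = 42651 μs.
Processing at 3 router(s): 3 × 0.19 ms = 570 μs.
End-to-end = 45500 μs.

45500 μs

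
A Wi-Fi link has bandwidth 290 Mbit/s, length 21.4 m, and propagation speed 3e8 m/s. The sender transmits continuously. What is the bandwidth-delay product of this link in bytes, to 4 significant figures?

2.586 bytes

Propagation delay = 21.4 / 300000000 = 7.13333e-08 s.
BDP = R × t_prop = 290000000 × 7.13333e-08 = 20.6867 bits.
In bytes: 20.6867/8 = 2.586 bytes.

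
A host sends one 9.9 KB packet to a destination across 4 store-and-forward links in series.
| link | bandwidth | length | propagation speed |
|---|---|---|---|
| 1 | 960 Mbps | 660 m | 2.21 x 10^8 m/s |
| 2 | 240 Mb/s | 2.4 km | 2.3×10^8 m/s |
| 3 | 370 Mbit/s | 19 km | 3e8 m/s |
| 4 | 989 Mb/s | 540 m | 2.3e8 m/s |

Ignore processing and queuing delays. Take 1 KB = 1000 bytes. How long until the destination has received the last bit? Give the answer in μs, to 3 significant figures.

L = 79200 bits.
Transmission delays (L/R per hop): 82.5, 330, 214.054, 80.0809 μs; sum = 706.635 μs.
Propagation delays (d/s per hop): 2.98643, 10.4348, 63.3333, 2.34783 μs; sum = 79.1024 μs.
End-to-end = 786 μs.

786 μs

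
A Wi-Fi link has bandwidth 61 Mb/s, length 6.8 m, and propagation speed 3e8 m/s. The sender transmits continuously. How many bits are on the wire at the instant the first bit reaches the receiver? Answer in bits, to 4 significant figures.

1.383 bits

Propagation delay = 6.8 / 300000000 = 2.26667e-08 s.
BDP = R × t_prop = 61000000 × 2.26667e-08 = 1.38267 bits.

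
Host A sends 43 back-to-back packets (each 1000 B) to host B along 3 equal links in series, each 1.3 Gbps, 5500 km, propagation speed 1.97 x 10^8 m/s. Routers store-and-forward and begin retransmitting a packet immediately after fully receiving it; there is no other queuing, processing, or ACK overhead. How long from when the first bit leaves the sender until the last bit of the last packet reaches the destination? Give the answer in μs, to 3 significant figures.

Per-hop transmission t_tx = L/R = 8000/1300000000 = 6.15385 μs.
Per-hop propagation t_prop = 5500000/197000000 = 27918.8 μs.
Pipeline fill: first packet needs 3·t_tx to clear all hops; remaining 42 packets each add one t_tx.
Total = (3+43-1)·t_tx + 3·t_prop = 45·6.15385 + 3·27918.8 = 84000 μs.

84000 μs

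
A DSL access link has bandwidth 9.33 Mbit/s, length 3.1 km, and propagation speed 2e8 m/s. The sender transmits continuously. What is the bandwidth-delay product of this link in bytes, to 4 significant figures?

18.08 bytes

Propagation delay = 3100 / 200000000 = 1.55e-05 s.
BDP = R × t_prop = 9330000 × 1.55e-05 = 144.615 bits.
In bytes: 144.615/8 = 18.08 bytes.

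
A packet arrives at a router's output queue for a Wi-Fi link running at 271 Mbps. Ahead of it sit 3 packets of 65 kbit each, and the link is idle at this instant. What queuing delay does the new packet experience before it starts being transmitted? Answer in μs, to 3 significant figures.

720 μs

Each queued packet: L/R = 65000/271000000 = 239.852 μs.
3 queued → 719.557 μs.
Queuing delay = 720 μs.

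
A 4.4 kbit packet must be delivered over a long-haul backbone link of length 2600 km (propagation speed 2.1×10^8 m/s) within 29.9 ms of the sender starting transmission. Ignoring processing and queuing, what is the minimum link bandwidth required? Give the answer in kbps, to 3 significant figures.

Propagation delay = 2600000 / 210000000 = 12.381 ms.
Transmission budget = 29.9 − 12.381 = 17.519 ms.
R ≥ L / t_tx = 4400 bits / 0.017519 s = 251 kbps.

251 kbps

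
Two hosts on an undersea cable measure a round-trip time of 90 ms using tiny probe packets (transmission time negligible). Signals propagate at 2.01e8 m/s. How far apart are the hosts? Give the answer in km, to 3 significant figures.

One-way propagation = RTT/2 = 45 ms.
d = s × t = 2.01e+08 × 0.045 = 9050 km.

9050 km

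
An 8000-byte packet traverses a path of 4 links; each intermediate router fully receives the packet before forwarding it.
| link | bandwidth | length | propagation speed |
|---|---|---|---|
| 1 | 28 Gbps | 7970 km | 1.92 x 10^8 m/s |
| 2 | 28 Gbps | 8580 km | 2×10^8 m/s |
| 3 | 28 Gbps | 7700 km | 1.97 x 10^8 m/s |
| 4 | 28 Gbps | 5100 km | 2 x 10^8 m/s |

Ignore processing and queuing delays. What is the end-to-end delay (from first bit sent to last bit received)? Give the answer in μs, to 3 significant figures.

L = 8000 × 8 = 64000 bits.
Transmission delay per hop = L/R = 64000/28000000000 = 2.28571 μs; 4 hops → 9.14286 μs.
Propagation delays (d/s per hop): 41510.4, 42900, 39086.3, 25500 μs; sum = 148997 μs.
End-to-end = 149000 μs.

149000 μs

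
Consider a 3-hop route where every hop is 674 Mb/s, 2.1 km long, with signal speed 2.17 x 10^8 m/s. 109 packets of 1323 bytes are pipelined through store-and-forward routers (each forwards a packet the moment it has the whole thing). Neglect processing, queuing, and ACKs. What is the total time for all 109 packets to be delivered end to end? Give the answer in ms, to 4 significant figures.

1.772 ms

Per-hop transmission t_tx = L/R = 10584/674000000 = 0.0157033 ms.
Per-hop propagation t_prop = 2100/217000000 = 0.00967742 ms.
Pipeline fill: first packet needs 3·t_tx to clear all hops; remaining 108 packets each add one t_tx.
Total = (3+109-1)·t_tx + 3·t_prop = 111·0.0157033 + 3·0.00967742 = 1.772 ms.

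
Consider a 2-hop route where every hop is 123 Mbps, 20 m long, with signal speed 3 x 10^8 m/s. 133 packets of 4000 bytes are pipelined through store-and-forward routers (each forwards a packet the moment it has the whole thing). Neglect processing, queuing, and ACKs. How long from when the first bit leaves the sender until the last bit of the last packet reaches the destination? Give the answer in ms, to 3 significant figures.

34.9 ms

Per-hop transmission t_tx = L/R = 32000/123000000 = 0.260163 ms.
Per-hop propagation t_prop = 20/300000000 = 6.66667e-05 ms.
Pipeline fill: first packet needs 2·t_tx to clear all hops; remaining 132 packets each add one t_tx.
Total = (2+133-1)·t_tx + 2·t_prop = 134·0.260163 + 2·6.66667e-05 = 34.9 ms.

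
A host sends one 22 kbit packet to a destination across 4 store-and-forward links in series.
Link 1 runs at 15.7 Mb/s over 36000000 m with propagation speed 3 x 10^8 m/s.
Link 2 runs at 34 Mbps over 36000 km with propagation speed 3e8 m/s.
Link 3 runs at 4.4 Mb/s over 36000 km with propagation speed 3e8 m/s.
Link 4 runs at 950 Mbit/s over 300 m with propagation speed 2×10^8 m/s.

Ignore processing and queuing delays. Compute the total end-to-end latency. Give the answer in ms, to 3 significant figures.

L = 22000 bits.
Transmission delays (L/R per hop): 1.40127, 0.647059, 5, 0.0231579 ms; sum = 7.07149 ms.
Propagation delays (d/s per hop): 120, 120, 120, 0.0015 ms; sum = 360.002 ms.
End-to-end = 367 ms.

367 ms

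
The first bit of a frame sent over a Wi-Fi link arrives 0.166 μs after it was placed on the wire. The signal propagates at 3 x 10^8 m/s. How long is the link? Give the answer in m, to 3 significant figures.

d = s × t_prop = 300000000 × 1.66e-07 = 49.8 m.

49.8 m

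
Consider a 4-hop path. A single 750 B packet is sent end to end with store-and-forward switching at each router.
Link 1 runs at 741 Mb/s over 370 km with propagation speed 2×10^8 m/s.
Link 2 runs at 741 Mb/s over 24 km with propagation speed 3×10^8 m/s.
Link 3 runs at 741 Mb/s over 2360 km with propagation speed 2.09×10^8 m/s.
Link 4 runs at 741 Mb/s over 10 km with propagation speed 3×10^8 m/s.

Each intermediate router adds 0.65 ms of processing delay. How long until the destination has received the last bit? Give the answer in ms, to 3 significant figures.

15.2 ms

L = 750 × 8 = 6000 bits.
Transmission delay per hop = L/R = 6000/741000000 = 0.00809717 ms; 4 hops → 0.0323887 ms.
Propagation delays (d/s per hop): 1.85, 0.08, 11.2919, 0.0333333 ms; sum = 13.2552 ms.
Processing at 3 router(s): 3 × 0.65 ms = 1.95 ms.
End-to-end = 15.2 ms.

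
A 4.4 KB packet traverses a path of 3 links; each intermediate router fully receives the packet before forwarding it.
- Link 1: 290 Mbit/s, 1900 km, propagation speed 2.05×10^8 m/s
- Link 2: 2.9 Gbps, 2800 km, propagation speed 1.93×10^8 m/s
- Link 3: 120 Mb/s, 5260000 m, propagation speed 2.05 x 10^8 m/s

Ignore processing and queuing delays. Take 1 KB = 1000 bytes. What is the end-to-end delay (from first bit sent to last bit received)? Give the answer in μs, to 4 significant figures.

49860 μs

L = 35200 bits.
Transmission delays (L/R per hop): 121.379, 12.1379, 293.333 μs; sum = 426.851 μs.
Propagation delays (d/s per hop): 9268.29, 14507.8, 25658.5 μs; sum = 49434.6 μs.
End-to-end = 49860 μs.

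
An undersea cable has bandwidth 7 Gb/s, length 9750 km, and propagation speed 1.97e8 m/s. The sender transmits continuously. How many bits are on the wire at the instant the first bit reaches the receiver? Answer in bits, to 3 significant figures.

346000000 bits

Propagation delay = 9750000 / 197000000 = 0.0494924 s.
BDP = R × t_prop = 7000000000 × 0.0494924 = 346447000 bits.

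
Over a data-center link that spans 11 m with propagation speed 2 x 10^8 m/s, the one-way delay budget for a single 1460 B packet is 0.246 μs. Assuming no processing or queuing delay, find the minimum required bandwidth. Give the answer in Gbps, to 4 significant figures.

61.15 Gbps

L = 11680 bits.
Propagation delay = 11 / 200000000 = 0.055 μs.
Transmission budget = 0.246 − 0.055 = 0.191 μs.
R ≥ L / t_tx = 11680 bits / 1.91e-07 s = 61.15 Gbps.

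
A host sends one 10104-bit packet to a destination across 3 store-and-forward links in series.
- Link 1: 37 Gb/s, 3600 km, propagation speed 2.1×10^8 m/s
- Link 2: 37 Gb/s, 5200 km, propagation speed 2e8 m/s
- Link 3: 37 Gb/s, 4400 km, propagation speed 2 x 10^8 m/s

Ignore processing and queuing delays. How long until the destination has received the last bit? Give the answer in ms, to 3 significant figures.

Transmission delay per hop = L/R = 10104/37000000000 = 0.000273081 ms; 3 hops → 0.000819243 ms.
Propagation delays (d/s per hop): 17.1429, 26, 22 ms; sum = 65.1429 ms.
End-to-end = 65.1 ms.

65.1 ms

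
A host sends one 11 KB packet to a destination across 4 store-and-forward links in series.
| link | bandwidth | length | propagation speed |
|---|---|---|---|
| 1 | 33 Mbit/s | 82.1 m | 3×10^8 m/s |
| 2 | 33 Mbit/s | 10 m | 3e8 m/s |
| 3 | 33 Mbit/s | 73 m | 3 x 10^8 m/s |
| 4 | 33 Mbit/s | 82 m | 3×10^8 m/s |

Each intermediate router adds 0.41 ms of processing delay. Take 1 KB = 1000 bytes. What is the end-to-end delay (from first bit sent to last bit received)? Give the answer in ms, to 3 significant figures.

11.9 ms

L = 88000 bits.
Transmission delay per hop = L/R = 88000/33000000 = 2.66667 ms; 4 hops → 10.6667 ms.
Propagation delays (d/s per hop): 0.000273667, 3.33333e-05, 0.000243333, 0.000273333 ms; sum = 0.000823667 ms.
Processing at 3 router(s): 3 × 0.41 ms = 1.23 ms.
End-to-end = 11.9 ms.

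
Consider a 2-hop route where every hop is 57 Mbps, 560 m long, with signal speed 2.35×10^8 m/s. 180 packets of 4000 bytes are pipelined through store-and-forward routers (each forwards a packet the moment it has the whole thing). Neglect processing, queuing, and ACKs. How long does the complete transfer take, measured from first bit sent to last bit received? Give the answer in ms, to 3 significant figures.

Per-hop transmission t_tx = L/R = 32000/57000000 = 0.561404 ms.
Per-hop propagation t_prop = 560/235000000 = 0.00238298 ms.
Pipeline fill: first packet needs 2·t_tx to clear all hops; remaining 179 packets each add one t_tx.
Total = (2+180-1)·t_tx + 2·t_prop = 181·0.561404 + 2·0.00238298 = 102 ms.

102 ms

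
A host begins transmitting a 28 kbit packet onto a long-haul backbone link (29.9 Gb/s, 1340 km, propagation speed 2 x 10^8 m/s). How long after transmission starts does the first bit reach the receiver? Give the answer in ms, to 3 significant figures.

First bit experiences only propagation delay: d/s = 1340000/200000000 = 6.70 ms.

6.70 ms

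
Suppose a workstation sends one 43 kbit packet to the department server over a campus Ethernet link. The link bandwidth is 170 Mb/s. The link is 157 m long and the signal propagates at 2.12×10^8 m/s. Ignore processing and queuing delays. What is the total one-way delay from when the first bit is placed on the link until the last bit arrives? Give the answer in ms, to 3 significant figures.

0.254 ms

L = 43000 bits.
Transmission delay = L/R = 43000 / 170000000 = 0.252941 ms.
Propagation delay = d/s = 157 m / 212000000 m/s = 0.000740566 ms.
Total = 0.254 ms.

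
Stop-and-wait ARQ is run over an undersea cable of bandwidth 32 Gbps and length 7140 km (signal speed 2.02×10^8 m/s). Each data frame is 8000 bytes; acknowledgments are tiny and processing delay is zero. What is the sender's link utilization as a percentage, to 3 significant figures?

0.00283 %

t_tx = L/R = 64000/32000000000 = 2e-06 s.
t_prop = 7140000/202000000 = 0.0353465 s; RTT = 0.0706931 s.
Cycle = t_tx + RTT = 0.0706951 s.
Utilization = t_tx / cycle = 2e-06/0.0706951 = 0.00283 %.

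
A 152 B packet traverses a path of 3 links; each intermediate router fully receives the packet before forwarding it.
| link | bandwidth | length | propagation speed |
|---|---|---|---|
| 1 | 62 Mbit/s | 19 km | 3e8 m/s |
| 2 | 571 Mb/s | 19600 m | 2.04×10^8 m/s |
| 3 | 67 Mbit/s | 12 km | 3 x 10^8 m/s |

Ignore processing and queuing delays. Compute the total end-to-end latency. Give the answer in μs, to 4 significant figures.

L = 152 × 8 = 1216 bits.
Transmission delays (L/R per hop): 19.6129, 2.1296, 18.1493 μs; sum = 39.8918 μs.
Propagation delays (d/s per hop): 63.3333, 96.0784, 40 μs; sum = 199.412 μs.
End-to-end = 239.3 μs.

239.3 μs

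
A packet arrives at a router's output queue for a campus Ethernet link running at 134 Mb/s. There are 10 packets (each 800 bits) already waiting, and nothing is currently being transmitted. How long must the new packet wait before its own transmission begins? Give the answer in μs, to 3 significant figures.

59.7 μs

Each queued packet: L/R = 800/134000000 = 5.97015 μs.
10 queued → 59.7015 μs.
Queuing delay = 59.7 μs.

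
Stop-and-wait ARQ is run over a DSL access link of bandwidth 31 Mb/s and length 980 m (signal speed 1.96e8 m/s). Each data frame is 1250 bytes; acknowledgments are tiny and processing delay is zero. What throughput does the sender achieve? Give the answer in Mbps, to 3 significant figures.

30.1 Mbps

t_tx = L/R = 10000/31000000 = 0.000322581 s.
t_prop = 980/196000000 = 5e-06 s; RTT = 1e-05 s.
Cycle = t_tx + RTT = 0.000332581 s.
Throughput = L / cycle = 10000 / 0.000332581 = 30.1 Mbps.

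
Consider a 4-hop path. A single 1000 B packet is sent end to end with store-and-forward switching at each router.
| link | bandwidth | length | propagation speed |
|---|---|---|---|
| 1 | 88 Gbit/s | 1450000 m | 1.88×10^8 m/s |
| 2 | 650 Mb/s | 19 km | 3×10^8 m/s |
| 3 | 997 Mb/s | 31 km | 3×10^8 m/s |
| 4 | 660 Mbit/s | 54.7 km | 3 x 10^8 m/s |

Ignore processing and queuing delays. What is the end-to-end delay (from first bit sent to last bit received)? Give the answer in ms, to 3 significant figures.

L = 1000 × 8 = 8000 bits.
Transmission delays (L/R per hop): 9.09091e-05, 0.0123077, 0.00802407, 0.0121212 ms; sum = 0.0325439 ms.
Propagation delays (d/s per hop): 7.71277, 0.0633333, 0.103333, 0.182333 ms; sum = 8.06177 ms.
End-to-end = 8.09 ms.

8.09 ms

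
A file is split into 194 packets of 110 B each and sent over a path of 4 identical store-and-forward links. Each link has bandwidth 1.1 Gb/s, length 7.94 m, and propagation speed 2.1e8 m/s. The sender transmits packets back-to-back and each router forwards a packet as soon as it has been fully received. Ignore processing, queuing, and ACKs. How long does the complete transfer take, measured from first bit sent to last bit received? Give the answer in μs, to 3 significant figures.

Per-hop transmission t_tx = L/R = 880/1100000000 = 0.8 μs.
Per-hop propagation t_prop = 7.94/210000000 = 0.0378095 μs.
Pipeline fill: first packet needs 4·t_tx to clear all hops; remaining 193 packets each add one t_tx.
Total = (4+194-1)·t_tx + 4·t_prop = 197·0.8 + 4·0.0378095 = 158 μs.

158 μs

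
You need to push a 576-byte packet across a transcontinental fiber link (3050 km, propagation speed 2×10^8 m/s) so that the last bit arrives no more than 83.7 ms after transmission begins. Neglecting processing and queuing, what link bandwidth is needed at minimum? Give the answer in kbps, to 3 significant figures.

L = 4608 bits.
Propagation delay = 3050000 / 200000000 = 15.25 ms.
Transmission budget = 83.7 − 15.25 = 68.45 ms.
R ≥ L / t_tx = 4608 bits / 0.06845 s = 67.3 kbps.

67.3 kbps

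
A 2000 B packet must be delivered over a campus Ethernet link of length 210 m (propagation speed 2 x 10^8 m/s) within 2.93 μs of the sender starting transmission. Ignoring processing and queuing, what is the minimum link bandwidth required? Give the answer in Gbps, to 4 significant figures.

L = 16000 bits.
Propagation delay = 210 / 200000000 = 1.05 μs.
Transmission budget = 2.93 − 1.05 = 1.88 μs.
R ≥ L / t_tx = 16000 bits / 1.88e-06 s = 8.511 Gbps.

8.511 Gbps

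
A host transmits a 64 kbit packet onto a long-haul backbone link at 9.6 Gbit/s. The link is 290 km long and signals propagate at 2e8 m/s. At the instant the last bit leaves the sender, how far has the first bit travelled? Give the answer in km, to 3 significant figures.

t_tx = L/R = 64000/9600000000 = 6.66667e-06 s.
Distance = s × t_tx = 200000000 × 6.66667e-06 = 1.33 km.

1.33 km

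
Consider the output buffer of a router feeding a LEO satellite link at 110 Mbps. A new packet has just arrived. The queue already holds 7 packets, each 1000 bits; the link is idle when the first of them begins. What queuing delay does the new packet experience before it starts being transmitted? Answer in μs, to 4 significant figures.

Each queued packet: L/R = 1000/110000000 = 9.09091 μs.
7 queued → 63.6364 μs.
Queuing delay = 63.64 μs.

63.64 μs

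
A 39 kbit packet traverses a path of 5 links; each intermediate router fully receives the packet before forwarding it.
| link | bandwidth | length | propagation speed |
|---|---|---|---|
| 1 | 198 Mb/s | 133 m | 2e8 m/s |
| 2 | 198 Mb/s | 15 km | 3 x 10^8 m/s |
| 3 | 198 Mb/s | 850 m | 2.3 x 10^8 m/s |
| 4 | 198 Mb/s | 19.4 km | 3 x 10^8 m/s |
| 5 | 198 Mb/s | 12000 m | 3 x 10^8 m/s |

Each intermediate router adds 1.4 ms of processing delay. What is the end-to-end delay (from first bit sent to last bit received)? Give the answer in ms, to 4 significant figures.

6.744 ms

L = 39000 bits.
Transmission delay per hop = L/R = 39000/198000000 = 0.19697 ms; 5 hops → 0.984848 ms.
Propagation delays (d/s per hop): 0.000665, 0.05, 0.00369565, 0.0646667, 0.04 ms; sum = 0.159027 ms.
Processing at 4 router(s): 4 × 1.4 ms = 5.6 ms.
End-to-end = 6.744 ms.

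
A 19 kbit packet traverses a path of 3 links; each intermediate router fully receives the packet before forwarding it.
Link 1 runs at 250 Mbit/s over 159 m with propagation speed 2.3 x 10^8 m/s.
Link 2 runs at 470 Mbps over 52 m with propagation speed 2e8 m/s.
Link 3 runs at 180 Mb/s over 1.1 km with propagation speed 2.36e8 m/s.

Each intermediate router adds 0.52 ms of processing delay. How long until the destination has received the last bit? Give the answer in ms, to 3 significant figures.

L = 19000 bits.
Transmission delays (L/R per hop): 0.076, 0.0404255, 0.105556 ms; sum = 0.221981 ms.
Propagation delays (d/s per hop): 0.000691304, 0.00026, 0.00466102 ms; sum = 0.00561232 ms.
Processing at 2 router(s): 2 × 0.52 ms = 1.04 ms.
End-to-end = 1.27 ms.

1.27 ms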